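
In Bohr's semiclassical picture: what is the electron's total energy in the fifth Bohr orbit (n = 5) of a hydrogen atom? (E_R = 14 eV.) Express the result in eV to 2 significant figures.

-0.56 eV

E_n = −E_R·Z²/n² = −14 × 1²/5² = -0.56 eV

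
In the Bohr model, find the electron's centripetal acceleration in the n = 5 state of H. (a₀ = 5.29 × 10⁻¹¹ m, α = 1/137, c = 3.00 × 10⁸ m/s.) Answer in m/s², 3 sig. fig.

1.45 × 10²⁰ m/s²

r = n²a₀/Z = 1.32 × 10⁻⁹ m, v = Zαc/n = 4.38 × 10⁵ m/s
a = v²/r = (4.38 × 10⁵)² / 1.32 × 10⁻⁹ = 1.45 × 10²⁰ m/s²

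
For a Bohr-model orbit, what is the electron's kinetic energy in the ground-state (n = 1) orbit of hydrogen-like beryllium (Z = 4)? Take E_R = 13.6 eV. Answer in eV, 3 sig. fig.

For a Coulomb orbit the virial theorem gives K = −E_n.
E_n = −E_R·Z²/n², so K = E_R·Z²/n² = 13.6 × 4²/1² = 218 eV

218 eV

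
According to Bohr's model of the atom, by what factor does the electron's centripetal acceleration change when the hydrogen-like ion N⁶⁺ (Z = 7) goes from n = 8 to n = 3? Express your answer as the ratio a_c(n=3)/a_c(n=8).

a_c ∝ Z^3 · n^-4; with Z fixed, a_c ∝ n^-4.
a_c(n=3)/a_c(n=8) = (3/8)^-4 = 4096/81

4096/81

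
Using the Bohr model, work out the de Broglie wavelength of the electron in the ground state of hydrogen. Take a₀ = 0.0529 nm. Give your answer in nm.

0.332 nm

The Bohr quantisation condition is nλ = 2πr_n.
r_n = n²a₀/Z = 0.0529 nm
λ = 2πr_n/n = 2π·0.0529/1 = 0.332 nm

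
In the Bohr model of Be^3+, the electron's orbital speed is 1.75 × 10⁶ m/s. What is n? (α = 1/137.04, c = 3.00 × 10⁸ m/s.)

5

v_n = Zαc/n ⇒ n = Zαc/v = 4 × 0.00730 × 3.00 × 10⁸ / 1.75 × 10⁶ ≈ 5.00
n = 5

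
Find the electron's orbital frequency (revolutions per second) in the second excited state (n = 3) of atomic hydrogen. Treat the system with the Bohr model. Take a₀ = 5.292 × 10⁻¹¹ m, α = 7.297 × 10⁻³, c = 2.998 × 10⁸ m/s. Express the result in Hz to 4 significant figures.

2.437 × 10¹⁴ Hz

r = n²a₀/Z = 4.763 × 10⁻¹⁰ m, v = Zαc/n = 7.292 × 10⁵ m/s
f = v/(2πr) = 2.437 × 10¹⁴ Hz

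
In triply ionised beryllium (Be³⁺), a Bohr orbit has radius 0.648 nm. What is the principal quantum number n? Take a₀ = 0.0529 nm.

r_n = n²a₀/Z ⇒ n² = rZ/a₀ = 0.648 × 4 / 0.0529 ≈ 49.00
n = 7

7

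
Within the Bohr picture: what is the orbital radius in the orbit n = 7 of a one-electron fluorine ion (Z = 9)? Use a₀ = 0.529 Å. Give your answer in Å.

r_n = n²a₀/Z = 7² × 0.529 / 9
    = 49 × 0.529 / 9 = 2.88 Å

2.88 Å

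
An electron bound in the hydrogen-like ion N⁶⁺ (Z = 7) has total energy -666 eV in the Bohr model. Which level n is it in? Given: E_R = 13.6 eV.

1

E_n = −E_R Z²/n² ⇒ n² = E_R Z²/(−E_n) = 13.6 × 7² / 666 ≈ 1.00
n = 1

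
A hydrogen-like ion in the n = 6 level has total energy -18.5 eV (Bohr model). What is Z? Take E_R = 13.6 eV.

7

E_n = −E_R Z²/n² ⇒ Z² = −E_n n²/E_R = 18.5 × 6² / 13.6 ≈ 48.97
Z = 7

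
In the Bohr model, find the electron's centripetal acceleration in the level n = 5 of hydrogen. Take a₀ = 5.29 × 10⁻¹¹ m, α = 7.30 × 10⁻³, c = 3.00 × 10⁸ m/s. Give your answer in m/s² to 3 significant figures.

1.45 × 10²⁰ m/s²

r = n²a₀/Z = 1.32 × 10⁻⁹ m, v = Zαc/n = 4.38 × 10⁵ m/s
a = v²/r = (4.38 × 10⁵)² / 1.32 × 10⁻⁹ = 1.45 × 10²⁰ m/s²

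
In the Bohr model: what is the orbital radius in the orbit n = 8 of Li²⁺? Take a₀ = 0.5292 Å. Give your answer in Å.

11.29 Å

r_n = n²a₀/Z = 8² × 0.5292 / 3
    = 64 × 0.5292 / 3 = 11.29 Å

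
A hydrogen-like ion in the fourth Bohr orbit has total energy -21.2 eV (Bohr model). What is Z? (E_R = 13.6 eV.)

5

E_n = −E_R Z²/n² ⇒ Z² = −E_n n²/E_R = 21.2 × 4² / 13.6 ≈ 24.94
Z = 5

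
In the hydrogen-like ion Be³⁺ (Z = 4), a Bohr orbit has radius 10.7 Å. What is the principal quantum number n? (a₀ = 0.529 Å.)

r_n = n²a₀/Z ⇒ n² = rZ/a₀ = 10.7 × 4 / 0.529 ≈ 80.91
n = 9

9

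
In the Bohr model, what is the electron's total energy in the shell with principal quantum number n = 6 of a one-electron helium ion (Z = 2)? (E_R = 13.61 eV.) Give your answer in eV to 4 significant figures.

E_n = −E_R·Z²/n² = −13.61 × 2²/6² = -1.512 eV

-1.512 eV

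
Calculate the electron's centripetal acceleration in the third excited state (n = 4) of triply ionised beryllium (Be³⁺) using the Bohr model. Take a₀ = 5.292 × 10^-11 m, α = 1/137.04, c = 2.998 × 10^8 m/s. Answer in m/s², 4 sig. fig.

r = n²a₀/Z = 2.117 × 10^-10 m, v = Zαc/n = 2.188 × 10^6 m/s
a = v²/r = (2.188 × 10^6)² / 2.117 × 10^-10 = 2.261 × 10^22 m/s²

2.261 × 10^22 m/s²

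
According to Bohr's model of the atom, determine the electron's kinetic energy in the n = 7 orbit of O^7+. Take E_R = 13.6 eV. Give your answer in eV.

17.8 eV

For a Coulomb orbit the virial theorem gives K = −E_n.
E_n = −E_R·Z²/n², so K = E_R·Z²/n² = 13.6 × 8²/7² = 17.8 eV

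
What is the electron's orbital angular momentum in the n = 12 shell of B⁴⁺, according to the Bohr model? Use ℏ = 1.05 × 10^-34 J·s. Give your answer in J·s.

L_n = nℏ = 12 × 1.05 × 10^-34 = 1.26 × 10^-33 J·s

1.26 × 10^-33 J·s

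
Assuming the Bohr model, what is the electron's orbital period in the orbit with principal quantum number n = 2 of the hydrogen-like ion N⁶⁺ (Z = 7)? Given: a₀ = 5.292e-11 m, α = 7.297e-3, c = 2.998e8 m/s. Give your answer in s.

2.482e-17 s

r = n²a₀/Z = 2²·5.292e-11/7 = 3.024e-11 m
v = Zαc/n = 7·0.007297·2.998e8/2 = 7.657e6 m/s
T = 2πr/v = 2.482e-17 s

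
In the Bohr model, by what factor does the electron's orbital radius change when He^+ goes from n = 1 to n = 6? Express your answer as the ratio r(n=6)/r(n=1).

r ∝ Z^-1 · n^2; with Z fixed, r ∝ n^2.
r(n=6)/r(n=1) = (6/1)^2 = 36

36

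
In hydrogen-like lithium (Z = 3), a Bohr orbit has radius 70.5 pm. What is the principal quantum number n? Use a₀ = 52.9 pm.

2

r_n = n²a₀/Z ⇒ n² = rZ/a₀ = 70.5 × 3 / 52.9 ≈ 4.00
n = 2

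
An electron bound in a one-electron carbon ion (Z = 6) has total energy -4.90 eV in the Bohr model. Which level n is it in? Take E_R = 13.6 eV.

E_n = −E_R Z²/n² ⇒ n² = E_R Z²/(−E_n) = 13.6 × 6² / 4.90 ≈ 99.92
n = 10

10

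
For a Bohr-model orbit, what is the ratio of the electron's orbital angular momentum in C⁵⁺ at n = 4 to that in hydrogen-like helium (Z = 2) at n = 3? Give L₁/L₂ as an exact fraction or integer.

4/3

L = nℏ is independent of Z.
L₁/L₂ = n₁/n₂ = 4/3 = 4/3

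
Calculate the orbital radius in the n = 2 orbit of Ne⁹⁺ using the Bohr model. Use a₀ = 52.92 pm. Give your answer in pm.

21.17 pm

r_n = n²a₀/Z = 2² × 52.92 / 10
    = 4 × 52.92 / 10 = 21.17 pm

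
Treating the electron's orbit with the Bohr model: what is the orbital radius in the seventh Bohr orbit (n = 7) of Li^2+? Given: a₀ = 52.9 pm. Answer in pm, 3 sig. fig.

864 pm

r_n = n²a₀/Z = 7² × 52.9 / 3
    = 49 × 52.9 / 3 = 864 pm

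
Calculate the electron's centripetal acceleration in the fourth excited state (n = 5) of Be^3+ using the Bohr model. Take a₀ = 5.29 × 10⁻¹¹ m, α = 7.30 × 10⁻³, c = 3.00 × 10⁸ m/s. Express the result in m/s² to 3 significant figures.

9.28 × 10²¹ m/s²

r = n²a₀/Z = 3.31 × 10⁻¹⁰ m, v = Zαc/n = 1.75 × 10⁶ m/s
a = v²/r = (1.75 × 10⁶)² / 3.31 × 10⁻¹⁰ = 9.28 × 10²¹ m/s²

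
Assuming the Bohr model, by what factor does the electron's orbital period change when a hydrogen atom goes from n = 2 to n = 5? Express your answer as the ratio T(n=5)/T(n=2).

T ∝ Z^-2 · n^3; with Z fixed, T ∝ n^3.
T(n=5)/T(n=2) = (5/2)^3 = 125/8

125/8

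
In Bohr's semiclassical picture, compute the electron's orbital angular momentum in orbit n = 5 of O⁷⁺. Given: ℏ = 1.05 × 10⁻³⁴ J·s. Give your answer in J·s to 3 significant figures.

L_n = nℏ = 5 × 1.05 × 10⁻³⁴ = 5.25 × 10⁻³⁴ J·s

5.25 × 10⁻³⁴ J·s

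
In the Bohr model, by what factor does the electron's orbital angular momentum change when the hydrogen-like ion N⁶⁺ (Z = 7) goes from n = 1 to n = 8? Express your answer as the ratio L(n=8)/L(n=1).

L = nℏ depends only on n, so L ∝ n.
L(n=8)/L(n=1) = (8/1)^1 = 8

8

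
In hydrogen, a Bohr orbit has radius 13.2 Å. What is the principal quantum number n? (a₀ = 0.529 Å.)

5

r_n = n²a₀/Z ⇒ n² = rZ/a₀ = 13.2 × 1 / 0.529 ≈ 24.95
n = 5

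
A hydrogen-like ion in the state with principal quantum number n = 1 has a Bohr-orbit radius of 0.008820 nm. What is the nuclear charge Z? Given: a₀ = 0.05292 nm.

r_n = n²a₀/Z ⇒ Z = n²a₀/r = 1² × 0.05292 / 0.008820 ≈ 6.00
Z = 6

6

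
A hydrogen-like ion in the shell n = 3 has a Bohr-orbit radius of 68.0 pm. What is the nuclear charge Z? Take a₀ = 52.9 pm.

r_n = n²a₀/Z ⇒ Z = n²a₀/r = 3² × 52.9 / 68.0 ≈ 7.00
Z = 7

7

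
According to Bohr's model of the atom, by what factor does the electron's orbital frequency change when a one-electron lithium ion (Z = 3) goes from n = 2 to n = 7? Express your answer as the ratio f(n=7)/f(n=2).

f ∝ Z^2 · n^-3; with Z fixed, f ∝ n^-3.
f(n=7)/f(n=2) = (7/2)^-3 = 8/343

8/343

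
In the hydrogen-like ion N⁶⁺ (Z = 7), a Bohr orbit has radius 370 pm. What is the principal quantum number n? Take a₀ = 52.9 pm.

7

r_n = n²a₀/Z ⇒ n² = rZ/a₀ = 370 × 7 / 52.9 ≈ 48.96
n = 7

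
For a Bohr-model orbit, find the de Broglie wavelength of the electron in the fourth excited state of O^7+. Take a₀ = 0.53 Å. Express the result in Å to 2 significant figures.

2.1 Å

The Bohr quantisation condition is nλ = 2πr_n.
r_n = n²a₀/Z = 1.7 Å
λ = 2πr_n/n = 2π·1.7/5 = 2.1 Å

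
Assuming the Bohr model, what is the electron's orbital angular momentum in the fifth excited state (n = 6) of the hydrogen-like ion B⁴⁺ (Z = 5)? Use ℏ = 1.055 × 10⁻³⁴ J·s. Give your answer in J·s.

6.330 × 10⁻³⁴ J·s

L_n = nℏ = 6 × 1.055 × 10⁻³⁴ = 6.330 × 10⁻³⁴ J·s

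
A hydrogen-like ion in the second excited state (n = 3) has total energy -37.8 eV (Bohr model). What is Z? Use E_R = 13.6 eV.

5

E_n = −E_R Z²/n² ⇒ Z² = −E_n n²/E_R = 37.8 × 3² / 13.6 ≈ 25.01
Z = 5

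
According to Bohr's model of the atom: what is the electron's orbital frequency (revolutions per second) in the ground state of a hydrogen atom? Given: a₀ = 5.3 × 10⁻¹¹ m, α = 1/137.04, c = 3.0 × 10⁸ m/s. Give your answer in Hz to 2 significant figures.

r = n²a₀/Z = 5.3 × 10⁻¹¹ m, v = Zαc/n = 2.2 × 10⁶ m/s
f = v/(2πr) = 6.6 × 10¹⁵ Hz

6.6 × 10¹⁵ Hz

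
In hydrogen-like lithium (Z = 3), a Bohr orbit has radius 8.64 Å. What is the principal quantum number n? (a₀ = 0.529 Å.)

r_n = n²a₀/Z ⇒ n² = rZ/a₀ = 8.64 × 3 / 0.529 ≈ 49.00
n = 7

7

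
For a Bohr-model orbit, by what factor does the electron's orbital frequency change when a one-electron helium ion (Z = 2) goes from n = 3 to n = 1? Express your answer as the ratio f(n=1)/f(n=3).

f ∝ Z^2 · n^-3; with Z fixed, f ∝ n^-3.
f(n=1)/f(n=3) = (1/3)^-3 = 27

27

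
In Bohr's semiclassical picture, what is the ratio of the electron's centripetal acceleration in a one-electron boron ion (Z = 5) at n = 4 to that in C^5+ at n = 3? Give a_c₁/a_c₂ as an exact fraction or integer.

a_c ∝ Z^3 · n^-4
a_c₁/a_c₂ = (5/6)^3 · (4/3)^-4 = 375/2048

375/2048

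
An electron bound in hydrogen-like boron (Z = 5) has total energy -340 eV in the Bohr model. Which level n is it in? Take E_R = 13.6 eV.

1

E_n = −E_R Z²/n² ⇒ n² = E_R Z²/(−E_n) = 13.6 × 5² / 340 ≈ 1.00
n = 1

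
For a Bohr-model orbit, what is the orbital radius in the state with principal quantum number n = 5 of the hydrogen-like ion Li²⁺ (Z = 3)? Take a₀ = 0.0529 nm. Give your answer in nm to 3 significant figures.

0.441 nm

r_n = n²a₀/Z = 5² × 0.0529 / 3
    = 25 × 0.0529 / 3 = 0.441 nm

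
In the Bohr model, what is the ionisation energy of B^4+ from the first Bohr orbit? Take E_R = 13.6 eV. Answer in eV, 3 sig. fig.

340 eV

E_n = −E_R·Z²/n² = −13.6 × 5²/1² eV = -340 eV
Ionisation energy = −E_n = 340 eV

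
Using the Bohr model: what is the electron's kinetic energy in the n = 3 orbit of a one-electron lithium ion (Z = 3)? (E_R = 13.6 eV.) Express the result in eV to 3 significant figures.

13.6 eV

For a Coulomb orbit the virial theorem gives K = −E_n.
E_n = −E_R·Z²/n², so K = E_R·Z²/n² = 13.6 × 3²/3² = 13.6 eV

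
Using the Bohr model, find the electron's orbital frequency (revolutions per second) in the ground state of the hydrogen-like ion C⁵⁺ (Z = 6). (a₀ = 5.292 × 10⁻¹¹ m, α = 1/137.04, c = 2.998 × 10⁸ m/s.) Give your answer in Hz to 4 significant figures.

r = n²a₀/Z = 8.820 × 10⁻¹² m, v = Zαc/n = 1.313 × 10⁷ m/s
f = v/(2πr) = 2.369 × 10¹⁷ Hz

2.369 × 10¹⁷ Hz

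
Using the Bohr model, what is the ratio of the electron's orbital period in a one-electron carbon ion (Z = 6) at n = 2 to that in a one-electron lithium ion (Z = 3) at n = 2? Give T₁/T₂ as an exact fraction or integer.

1/4

T ∝ Z^-2 · n^3
T₁/T₂ = (6/3)^-2 · (2/2)^3 = 1/4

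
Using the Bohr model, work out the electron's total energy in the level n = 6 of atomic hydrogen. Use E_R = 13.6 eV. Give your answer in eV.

-0.378 eV

E_n = −E_R·Z²/n² = −13.6 × 1²/6² = -0.378 eV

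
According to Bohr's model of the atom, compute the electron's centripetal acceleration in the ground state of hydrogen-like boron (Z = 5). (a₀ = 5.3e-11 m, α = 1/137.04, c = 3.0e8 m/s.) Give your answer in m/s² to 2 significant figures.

r = n²a₀/Z = 1.1e-11 m, v = Zαc/n = 1.1e7 m/s
a = v²/r = (1.1e7)² / 1.1e-11 = 1.1e25 m/s²

1.1e25 m/s²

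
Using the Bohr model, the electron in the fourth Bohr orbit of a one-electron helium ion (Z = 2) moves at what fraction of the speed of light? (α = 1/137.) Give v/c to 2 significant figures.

v_n = Zαc/n, so v/c = Zα/n = 2 × 0.0073 / 4 = 0.0036

0.0036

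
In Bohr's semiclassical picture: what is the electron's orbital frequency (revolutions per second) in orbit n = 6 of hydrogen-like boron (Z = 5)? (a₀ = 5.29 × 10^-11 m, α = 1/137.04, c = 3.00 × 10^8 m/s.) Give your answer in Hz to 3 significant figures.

7.62 × 10^14 Hz

r = n²a₀/Z = 3.81 × 10^-10 m, v = Zαc/n = 1.82 × 10^6 m/s
f = v/(2πr) = 7.62 × 10^14 Hz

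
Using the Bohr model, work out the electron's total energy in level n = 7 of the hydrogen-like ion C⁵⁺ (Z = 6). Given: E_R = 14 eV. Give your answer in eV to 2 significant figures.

-10 eV

E_n = −E_R·Z²/n² = −14 × 6²/7² = -10 eV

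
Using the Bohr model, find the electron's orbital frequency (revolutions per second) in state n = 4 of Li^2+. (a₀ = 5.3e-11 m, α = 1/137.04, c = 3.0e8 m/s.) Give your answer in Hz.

9.2e14 Hz

r = n²a₀/Z = 2.8e-10 m, v = Zαc/n = 1.6e6 m/s
f = v/(2πr) = 9.2e14 Hz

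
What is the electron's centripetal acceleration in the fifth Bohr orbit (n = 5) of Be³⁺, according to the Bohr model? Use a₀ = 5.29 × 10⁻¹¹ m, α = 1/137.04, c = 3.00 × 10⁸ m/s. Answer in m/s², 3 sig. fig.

9.28 × 10²¹ m/s²

r = n²a₀/Z = 3.31 × 10⁻¹⁰ m, v = Zαc/n = 1.75 × 10⁶ m/s
a = v²/r = (1.75 × 10⁶)² / 3.31 × 10⁻¹⁰ = 9.28 × 10²¹ m/s²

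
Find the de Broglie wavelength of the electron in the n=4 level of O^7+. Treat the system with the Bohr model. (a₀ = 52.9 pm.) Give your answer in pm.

166 pm

The Bohr quantisation condition is nλ = 2πr_n.
r_n = n²a₀/Z = 106 pm
λ = 2πr_n/n = 2π·106/4 = 166 pm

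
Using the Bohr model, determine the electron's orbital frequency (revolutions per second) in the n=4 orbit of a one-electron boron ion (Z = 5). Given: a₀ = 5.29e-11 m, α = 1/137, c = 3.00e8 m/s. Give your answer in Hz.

r = n²a₀/Z = 1.69e-10 m, v = Zαc/n = 2.74e6 m/s
f = v/(2πr) = 2.57e15 Hz

2.57e15 Hz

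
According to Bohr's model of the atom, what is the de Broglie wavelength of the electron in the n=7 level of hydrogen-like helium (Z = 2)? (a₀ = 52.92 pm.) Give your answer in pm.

1164 pm

The Bohr quantisation condition is nλ = 2πr_n.
r_n = n²a₀/Z = 1297 pm
λ = 2πr_n/n = 2π·1297/7 = 1164 pm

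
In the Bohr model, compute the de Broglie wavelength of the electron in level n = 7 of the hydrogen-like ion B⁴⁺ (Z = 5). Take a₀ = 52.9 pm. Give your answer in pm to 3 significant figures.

The Bohr quantisation condition is nλ = 2πr_n.
r_n = n²a₀/Z = 518 pm
λ = 2πr_n/n = 2π·518/7 = 465 pm

465 pm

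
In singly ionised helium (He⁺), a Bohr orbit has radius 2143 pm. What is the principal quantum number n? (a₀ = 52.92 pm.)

9

r_n = n²a₀/Z ⇒ n² = rZ/a₀ = 2143 × 2 / 52.92 ≈ 80.99
n = 9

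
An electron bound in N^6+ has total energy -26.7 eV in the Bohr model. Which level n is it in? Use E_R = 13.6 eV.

5

E_n = −E_R Z²/n² ⇒ n² = E_R Z²/(−E_n) = 13.6 × 7² / 26.7 ≈ 24.96
n = 5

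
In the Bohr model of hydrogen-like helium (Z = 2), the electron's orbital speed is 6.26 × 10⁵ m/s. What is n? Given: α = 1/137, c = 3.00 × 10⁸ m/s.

v_n = Zαc/n ⇒ n = Zαc/v = 2 × 0.00730 × 3.00 × 10⁸ / 6.26 × 10⁵ ≈ 7.00
n = 7

7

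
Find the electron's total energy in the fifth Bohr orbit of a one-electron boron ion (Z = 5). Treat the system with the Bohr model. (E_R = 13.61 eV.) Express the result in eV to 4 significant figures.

E_n = −E_R·Z²/n² = −13.61 × 5²/5² = -13.61 eV

-13.61 eV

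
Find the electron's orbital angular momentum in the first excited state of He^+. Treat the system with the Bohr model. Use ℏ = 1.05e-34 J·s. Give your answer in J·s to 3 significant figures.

2.10e-34 J·s

L_n = nℏ = 2 × 1.05e-34 = 2.10e-34 J·s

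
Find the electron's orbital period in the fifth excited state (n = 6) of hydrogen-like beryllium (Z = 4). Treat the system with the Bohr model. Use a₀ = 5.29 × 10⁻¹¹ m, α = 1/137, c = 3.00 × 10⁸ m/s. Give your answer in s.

2.05 × 10⁻¹⁵ s

r = n²a₀/Z = 6²·5.29 × 10⁻¹¹/4 = 4.76 × 10⁻¹⁰ m
v = Zαc/n = 4·0.00730·3.00 × 10⁸/6 = 1.46 × 10⁶ m/s
T = 2πr/v = 2.05 × 10⁻¹⁵ s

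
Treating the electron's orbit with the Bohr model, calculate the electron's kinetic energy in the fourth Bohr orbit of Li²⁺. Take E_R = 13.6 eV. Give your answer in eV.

For a Coulomb orbit the virial theorem gives K = −E_n.
E_n = −E_R·Z²/n², so K = E_R·Z²/n² = 13.6 × 3²/4² = 7.65 eV

7.65 eV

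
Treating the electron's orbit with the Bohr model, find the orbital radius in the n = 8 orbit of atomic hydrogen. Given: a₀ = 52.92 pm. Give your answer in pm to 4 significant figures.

3387 pm

r_n = n²a₀/Z = 8² × 52.92 / 1
    = 64 × 52.92 / 1 = 3387 pm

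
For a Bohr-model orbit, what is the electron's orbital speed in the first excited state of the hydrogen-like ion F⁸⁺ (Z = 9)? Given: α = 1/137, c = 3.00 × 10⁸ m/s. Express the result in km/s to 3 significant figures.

v_n = Zαc/n = 9 × 0.00730 × 3.00 × 10⁸ / 2
    = 9850 km/s

9850 km/s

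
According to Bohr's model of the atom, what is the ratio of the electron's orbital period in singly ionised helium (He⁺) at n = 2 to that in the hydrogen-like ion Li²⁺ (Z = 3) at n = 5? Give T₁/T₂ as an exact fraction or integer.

T ∝ Z^-2 · n^3
T₁/T₂ = (2/3)^-2 · (2/5)^3 = 18/125

18/125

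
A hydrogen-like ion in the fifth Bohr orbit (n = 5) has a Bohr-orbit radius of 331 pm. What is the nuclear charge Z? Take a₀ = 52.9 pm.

r_n = n²a₀/Z ⇒ Z = n²a₀/r = 5² × 52.9 / 331 ≈ 4.00
Z = 4

4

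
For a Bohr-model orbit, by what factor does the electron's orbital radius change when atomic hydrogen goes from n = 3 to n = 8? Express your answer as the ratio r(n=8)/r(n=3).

64/9

r ∝ Z^-1 · n^2; with Z fixed, r ∝ n^2.
r(n=8)/r(n=3) = (8/3)^2 = 64/9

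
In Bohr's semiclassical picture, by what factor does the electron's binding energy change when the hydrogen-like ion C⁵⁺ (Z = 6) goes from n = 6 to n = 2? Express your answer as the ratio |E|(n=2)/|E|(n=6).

|E| ∝ Z^2 · n^-2; with Z fixed, |E| ∝ n^-2.
|E|(n=2)/|E|(n=6) = (2/6)^-2 = 9

9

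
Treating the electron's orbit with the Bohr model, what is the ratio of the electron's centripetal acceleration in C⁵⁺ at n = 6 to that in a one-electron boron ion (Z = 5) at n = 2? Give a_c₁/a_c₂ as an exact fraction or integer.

8/375

a_c ∝ Z^3 · n^-4
a_c₁/a_c₂ = (6/5)^3 · (6/2)^-4 = 8/375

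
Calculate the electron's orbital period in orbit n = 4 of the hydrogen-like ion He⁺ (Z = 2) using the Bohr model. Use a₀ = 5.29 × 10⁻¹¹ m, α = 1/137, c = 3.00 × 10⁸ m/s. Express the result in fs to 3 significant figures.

r = n²a₀/Z = 4²·5.29 × 10⁻¹¹/2 = 4.23 × 10⁻¹⁰ m
v = Zαc/n = 2·0.00730·3.00 × 10⁸/4 = 1.09 × 10⁶ m/s
T = 2πr/v = 2.43 × 10⁻¹⁵ s = 2.43 fs

2.43 fs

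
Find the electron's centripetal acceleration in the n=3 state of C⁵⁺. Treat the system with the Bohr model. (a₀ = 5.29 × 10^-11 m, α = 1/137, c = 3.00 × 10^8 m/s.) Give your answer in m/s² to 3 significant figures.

2.42 × 10^23 m/s²

r = n²a₀/Z = 7.94 × 10^-11 m, v = Zαc/n = 4.38 × 10^6 m/s
a = v²/r = (4.38 × 10^6)² / 7.94 × 10^-11 = 2.42 × 10^23 m/s²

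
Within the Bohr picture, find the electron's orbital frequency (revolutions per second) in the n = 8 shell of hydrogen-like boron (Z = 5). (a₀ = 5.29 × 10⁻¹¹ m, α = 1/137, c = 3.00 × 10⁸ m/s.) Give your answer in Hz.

r = n²a₀/Z = 6.77 × 10⁻¹⁰ m, v = Zαc/n = 1.37 × 10⁶ m/s
f = v/(2πr) = 3.22 × 10¹⁴ Hz

3.22 × 10¹⁴ Hz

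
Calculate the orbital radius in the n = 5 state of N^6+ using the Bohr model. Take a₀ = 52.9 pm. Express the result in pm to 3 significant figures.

r_n = n²a₀/Z = 5² × 52.9 / 7
    = 25 × 52.9 / 7 = 189 pm

189 pm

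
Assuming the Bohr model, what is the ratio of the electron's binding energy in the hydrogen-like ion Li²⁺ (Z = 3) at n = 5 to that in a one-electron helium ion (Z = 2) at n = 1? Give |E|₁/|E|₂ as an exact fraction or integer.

9/100

|E| ∝ Z^2 · n^-2
|E|₁/|E|₂ = (3/2)^2 · (5/1)^-2 = 9/100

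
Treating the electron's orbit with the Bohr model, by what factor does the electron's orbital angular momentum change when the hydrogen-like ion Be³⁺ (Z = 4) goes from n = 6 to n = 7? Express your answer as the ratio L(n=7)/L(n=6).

L = nℏ depends only on n, so L ∝ n.
L(n=7)/L(n=6) = (7/6)^1 = 7/6

7/6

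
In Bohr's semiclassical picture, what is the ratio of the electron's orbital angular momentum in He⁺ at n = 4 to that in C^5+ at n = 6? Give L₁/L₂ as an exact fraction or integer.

2/3

L = nℏ is independent of Z.
L₁/L₂ = n₁/n₂ = 4/6 = 2/3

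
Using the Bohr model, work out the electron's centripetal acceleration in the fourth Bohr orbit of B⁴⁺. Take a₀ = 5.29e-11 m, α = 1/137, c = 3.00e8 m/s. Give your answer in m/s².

4.43e22 m/s²

r = n²a₀/Z = 1.69e-10 m, v = Zαc/n = 2.74e6 m/s
a = v²/r = (2.74e6)² / 1.69e-10 = 4.43e22 m/s²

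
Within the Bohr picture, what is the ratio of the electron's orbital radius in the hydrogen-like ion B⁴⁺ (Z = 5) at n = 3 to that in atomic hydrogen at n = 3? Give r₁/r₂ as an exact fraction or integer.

1/5

r ∝ Z^-1 · n^2
r₁/r₂ = (5/1)^-1 · (3/3)^2 = 1/5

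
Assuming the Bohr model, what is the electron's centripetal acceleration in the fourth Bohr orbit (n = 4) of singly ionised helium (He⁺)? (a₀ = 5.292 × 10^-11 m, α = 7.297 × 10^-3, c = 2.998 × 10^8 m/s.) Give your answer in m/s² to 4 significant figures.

2.826 × 10^21 m/s²

r = n²a₀/Z = 4.234 × 10^-10 m, v = Zαc/n = 1.094 × 10^6 m/s
a = v²/r = (1.094 × 10^6)² / 4.234 × 10^-10 = 2.826 × 10^21 m/s²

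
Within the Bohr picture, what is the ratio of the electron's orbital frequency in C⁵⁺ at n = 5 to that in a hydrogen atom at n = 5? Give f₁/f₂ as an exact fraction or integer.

f ∝ Z^2 · n^-3
f₁/f₂ = (6/1)^2 · (5/5)^-3 = 36

36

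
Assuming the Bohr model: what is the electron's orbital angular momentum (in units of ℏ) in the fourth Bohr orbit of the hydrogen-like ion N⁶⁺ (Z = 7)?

L_n = nℏ, so L/ℏ = n = 4.

4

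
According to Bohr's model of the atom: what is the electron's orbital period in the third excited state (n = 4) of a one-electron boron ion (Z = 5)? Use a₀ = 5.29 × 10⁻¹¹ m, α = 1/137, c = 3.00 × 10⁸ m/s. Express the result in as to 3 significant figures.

r = n²a₀/Z = 4²·5.29 × 10⁻¹¹/5 = 1.69 × 10⁻¹⁰ m
v = Zαc/n = 5·0.00730·3.00 × 10⁸/4 = 2.74 × 10⁶ m/s
T = 2πr/v = 3.89 × 10⁻¹⁶ s = 389 as

389 as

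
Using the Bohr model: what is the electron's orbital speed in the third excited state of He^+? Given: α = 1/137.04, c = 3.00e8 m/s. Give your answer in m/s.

1.09e6 m/s

v_n = Zαc/n = 2 × 0.00730 × 3.00e8 / 4
    = 1.09e6 m/s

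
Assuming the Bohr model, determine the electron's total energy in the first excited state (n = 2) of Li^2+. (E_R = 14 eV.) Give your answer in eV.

E_n = −E_R·Z²/n² = −14 × 3²/2² = -32 eV

-32 eV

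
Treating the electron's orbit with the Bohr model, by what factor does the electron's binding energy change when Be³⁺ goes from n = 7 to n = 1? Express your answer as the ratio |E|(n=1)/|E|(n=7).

|E| ∝ Z^2 · n^-2; with Z fixed, |E| ∝ n^-2.
|E|(n=1)/|E|(n=7) = (1/7)^-2 = 49

49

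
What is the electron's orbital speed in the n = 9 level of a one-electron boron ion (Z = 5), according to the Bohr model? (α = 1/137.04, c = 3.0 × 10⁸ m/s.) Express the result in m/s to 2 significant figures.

v_n = Zαc/n = 5 × 0.0073 × 3.0 × 10⁸ / 9
    = 1.2 × 10⁶ m/s

1.2 × 10⁶ m/s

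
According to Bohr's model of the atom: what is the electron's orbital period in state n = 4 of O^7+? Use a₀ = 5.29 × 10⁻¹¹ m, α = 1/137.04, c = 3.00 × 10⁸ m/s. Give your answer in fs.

r = n²a₀/Z = 4²·5.29 × 10⁻¹¹/8 = 1.06 × 10⁻¹⁰ m
v = Zαc/n = 8·0.00730·3.00 × 10⁸/4 = 4.38 × 10⁶ m/s
T = 2πr/v = 1.52 × 10⁻¹⁶ s = 0.152 fs

0.152 fs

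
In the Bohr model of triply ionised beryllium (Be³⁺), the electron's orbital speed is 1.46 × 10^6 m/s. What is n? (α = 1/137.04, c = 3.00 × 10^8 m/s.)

6

v_n = Zαc/n ⇒ n = Zαc/v = 4 × 0.00730 × 3.00 × 10^8 / 1.46 × 10^6 ≈ 6.00
n = 6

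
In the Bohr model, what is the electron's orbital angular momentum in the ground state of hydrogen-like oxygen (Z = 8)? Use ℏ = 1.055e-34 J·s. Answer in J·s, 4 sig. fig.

L_n = nℏ = 1 × 1.055e-34 = 1.055e-34 J·s

1.055e-34 J·s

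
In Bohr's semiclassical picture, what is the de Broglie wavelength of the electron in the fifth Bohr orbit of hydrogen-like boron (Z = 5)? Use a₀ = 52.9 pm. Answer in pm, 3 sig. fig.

The Bohr quantisation condition is nλ = 2πr_n.
r_n = n²a₀/Z = 264 pm
λ = 2πr_n/n = 2π·264/5 = 332 pm

332 pm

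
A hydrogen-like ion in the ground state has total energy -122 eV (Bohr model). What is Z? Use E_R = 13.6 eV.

3

E_n = −E_R Z²/n² ⇒ Z² = −E_n n²/E_R = 122 × 1² / 13.6 ≈ 8.97
Z = 3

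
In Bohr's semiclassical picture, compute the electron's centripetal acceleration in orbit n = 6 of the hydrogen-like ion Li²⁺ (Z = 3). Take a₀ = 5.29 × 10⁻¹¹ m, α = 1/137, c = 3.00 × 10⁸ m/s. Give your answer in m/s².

r = n²a₀/Z = 6.35 × 10⁻¹⁰ m, v = Zαc/n = 1.09 × 10⁶ m/s
a = v²/r = (1.09 × 10⁶)² / 6.35 × 10⁻¹⁰ = 1.89 × 10²¹ m/s²

1.89 × 10²¹ m/s²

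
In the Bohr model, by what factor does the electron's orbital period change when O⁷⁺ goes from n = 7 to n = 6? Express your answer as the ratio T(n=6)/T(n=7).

216/343

T ∝ Z^-2 · n^3; with Z fixed, T ∝ n^3.
T(n=6)/T(n=7) = (6/7)^3 = 216/343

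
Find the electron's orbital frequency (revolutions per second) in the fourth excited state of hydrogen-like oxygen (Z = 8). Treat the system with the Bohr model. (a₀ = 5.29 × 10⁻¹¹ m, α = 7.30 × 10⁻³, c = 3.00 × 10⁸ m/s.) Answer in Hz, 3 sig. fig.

3.37 × 10¹⁵ Hz

r = n²a₀/Z = 1.65 × 10⁻¹⁰ m, v = Zαc/n = 3.50 × 10⁶ m/s
f = v/(2πr) = 3.37 × 10¹⁵ Hz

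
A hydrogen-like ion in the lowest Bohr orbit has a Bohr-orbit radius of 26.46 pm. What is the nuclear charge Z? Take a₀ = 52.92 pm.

2

r_n = n²a₀/Z ⇒ Z = n²a₀/r = 1² × 52.92 / 26.46 ≈ 2.00
Z = 2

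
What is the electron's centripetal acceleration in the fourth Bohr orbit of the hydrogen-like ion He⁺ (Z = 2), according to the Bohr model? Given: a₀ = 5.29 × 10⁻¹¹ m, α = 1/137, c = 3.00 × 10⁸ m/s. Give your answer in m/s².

2.83 × 10²¹ m/s²

r = n²a₀/Z = 4.23 × 10⁻¹⁰ m, v = Zαc/n = 1.09 × 10⁶ m/s
a = v²/r = (1.09 × 10⁶)² / 4.23 × 10⁻¹⁰ = 2.83 × 10²¹ m/s²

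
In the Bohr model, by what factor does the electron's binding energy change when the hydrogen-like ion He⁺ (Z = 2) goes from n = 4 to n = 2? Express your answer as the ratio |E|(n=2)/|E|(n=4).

|E| ∝ Z^2 · n^-2; with Z fixed, |E| ∝ n^-2.
|E|(n=2)/|E|(n=4) = (2/4)^-2 = 4

4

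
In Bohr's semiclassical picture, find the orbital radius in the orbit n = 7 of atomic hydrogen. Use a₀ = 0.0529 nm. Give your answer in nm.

r_n = n²a₀/Z = 7² × 0.0529 / 1
    = 49 × 0.0529 / 1 = 2.59 nm

2.59 nm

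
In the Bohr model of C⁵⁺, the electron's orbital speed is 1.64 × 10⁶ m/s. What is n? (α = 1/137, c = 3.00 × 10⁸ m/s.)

8

v_n = Zαc/n ⇒ n = Zαc/v = 6 × 0.00730 × 3.00 × 10⁸ / 1.64 × 10⁶ ≈ 8.01
n = 8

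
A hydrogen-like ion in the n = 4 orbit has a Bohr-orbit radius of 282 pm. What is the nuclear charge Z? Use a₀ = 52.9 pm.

r_n = n²a₀/Z ⇒ Z = n²a₀/r = 4² × 52.9 / 282 ≈ 3.00
Z = 3

3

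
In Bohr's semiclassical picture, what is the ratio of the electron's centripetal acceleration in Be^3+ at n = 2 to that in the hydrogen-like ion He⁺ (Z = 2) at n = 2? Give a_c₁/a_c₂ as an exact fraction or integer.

a_c ∝ Z^3 · n^-4
a_c₁/a_c₂ = (4/2)^3 · (2/2)^-4 = 8

8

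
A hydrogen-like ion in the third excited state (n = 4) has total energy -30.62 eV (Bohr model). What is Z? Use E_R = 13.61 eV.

E_n = −E_R Z²/n² ⇒ Z² = −E_n n²/E_R = 30.62 × 4² / 13.61 ≈ 36.00
Z = 6

6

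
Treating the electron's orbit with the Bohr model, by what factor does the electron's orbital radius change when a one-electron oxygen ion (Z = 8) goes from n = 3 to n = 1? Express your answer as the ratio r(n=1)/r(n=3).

r ∝ Z^-1 · n^2; with Z fixed, r ∝ n^2.
r(n=1)/r(n=3) = (1/3)^2 = 1/9

1/9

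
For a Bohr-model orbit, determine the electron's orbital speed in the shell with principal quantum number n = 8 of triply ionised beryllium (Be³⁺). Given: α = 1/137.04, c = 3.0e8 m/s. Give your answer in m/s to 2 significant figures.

1.1e6 m/s

v_n = Zαc/n = 4 × 0.0073 × 3.0e8 / 8
    = 1.1e6 m/s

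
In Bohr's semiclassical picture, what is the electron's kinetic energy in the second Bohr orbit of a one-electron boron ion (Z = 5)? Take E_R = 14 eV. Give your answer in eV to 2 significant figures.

88 eV

For a Coulomb orbit the virial theorem gives K = −E_n.
E_n = −E_R·Z²/n², so K = E_R·Z²/n² = 14 × 5²/2² = 88 eV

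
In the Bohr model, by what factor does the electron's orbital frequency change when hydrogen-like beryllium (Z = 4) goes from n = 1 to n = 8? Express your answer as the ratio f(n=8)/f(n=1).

f ∝ Z^2 · n^-3; with Z fixed, f ∝ n^-3.
f(n=8)/f(n=1) = (8/1)^-3 = 1/512

1/512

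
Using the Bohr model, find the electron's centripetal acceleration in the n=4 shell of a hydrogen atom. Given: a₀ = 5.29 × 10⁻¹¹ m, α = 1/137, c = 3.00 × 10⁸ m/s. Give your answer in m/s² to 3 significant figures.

3.54 × 10²⁰ m/s²

r = n²a₀/Z = 8.46 × 10⁻¹⁰ m, v = Zαc/n = 5.47 × 10⁵ m/s
a = v²/r = (5.47 × 10⁵)² / 8.46 × 10⁻¹⁰ = 3.54 × 10²⁰ m/s²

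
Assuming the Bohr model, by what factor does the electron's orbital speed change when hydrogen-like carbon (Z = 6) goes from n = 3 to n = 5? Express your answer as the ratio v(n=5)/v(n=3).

v ∝ Z^1 · n^-1; with Z fixed, v ∝ n^-1.
v(n=5)/v(n=3) = (5/3)^-1 = 3/5

3/5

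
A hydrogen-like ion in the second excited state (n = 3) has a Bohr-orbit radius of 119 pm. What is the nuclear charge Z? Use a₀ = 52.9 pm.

4

r_n = n²a₀/Z ⇒ Z = n²a₀/r = 3² × 52.9 / 119 ≈ 4.00
Z = 4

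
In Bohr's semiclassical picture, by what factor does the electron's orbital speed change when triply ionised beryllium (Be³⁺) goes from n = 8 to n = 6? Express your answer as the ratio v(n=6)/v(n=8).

v ∝ Z^1 · n^-1; with Z fixed, v ∝ n^-1.
v(n=6)/v(n=8) = (6/8)^-1 = 4/3

4/3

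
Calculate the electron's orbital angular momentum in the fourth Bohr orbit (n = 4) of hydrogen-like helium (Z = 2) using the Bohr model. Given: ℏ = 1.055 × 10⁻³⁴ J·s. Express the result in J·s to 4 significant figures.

L_n = nℏ = 4 × 1.055 × 10⁻³⁴ = 4.220 × 10⁻³⁴ J·s

4.220 × 10⁻³⁴ J·s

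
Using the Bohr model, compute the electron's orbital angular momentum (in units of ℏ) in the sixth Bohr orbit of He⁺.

L_n = nℏ, so L/ℏ = n = 6.

6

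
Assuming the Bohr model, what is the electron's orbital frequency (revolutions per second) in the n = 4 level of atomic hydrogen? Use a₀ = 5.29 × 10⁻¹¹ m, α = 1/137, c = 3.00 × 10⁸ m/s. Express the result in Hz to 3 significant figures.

1.03 × 10¹⁴ Hz

r = n²a₀/Z = 8.46 × 10⁻¹⁰ m, v = Zαc/n = 5.47 × 10⁵ m/s
f = v/(2πr) = 1.03 × 10¹⁴ Hz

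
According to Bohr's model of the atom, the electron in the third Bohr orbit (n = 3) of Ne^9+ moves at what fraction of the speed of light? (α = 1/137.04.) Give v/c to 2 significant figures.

0.024

v_n = Zαc/n, so v/c = Zα/n = 10 × 0.0073 / 3 = 0.024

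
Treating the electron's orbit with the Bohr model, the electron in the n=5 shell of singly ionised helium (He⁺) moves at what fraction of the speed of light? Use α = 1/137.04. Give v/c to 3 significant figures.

v_n = Zαc/n, so v/c = Zα/n = 2 × 0.00730 / 5 = 0.00292

0.00292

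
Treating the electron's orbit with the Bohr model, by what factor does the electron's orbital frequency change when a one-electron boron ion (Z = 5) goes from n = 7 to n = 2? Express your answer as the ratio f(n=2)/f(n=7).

f ∝ Z^2 · n^-3; with Z fixed, f ∝ n^-3.
f(n=2)/f(n=7) = (2/7)^-3 = 343/8

343/8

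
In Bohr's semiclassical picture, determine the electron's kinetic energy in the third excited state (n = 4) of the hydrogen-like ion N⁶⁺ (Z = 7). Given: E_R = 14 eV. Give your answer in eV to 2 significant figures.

For a Coulomb orbit the virial theorem gives K = −E_n.
E_n = −E_R·Z²/n², so K = E_R·Z²/n² = 14 × 7²/4² = 43 eV

43 eV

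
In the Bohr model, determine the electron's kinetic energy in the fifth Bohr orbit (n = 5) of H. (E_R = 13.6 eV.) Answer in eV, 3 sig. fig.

0.544 eV

For a Coulomb orbit the virial theorem gives K = −E_n.
E_n = −E_R·Z²/n², so K = E_R·Z²/n² = 13.6 × 1²/5² = 0.544 eV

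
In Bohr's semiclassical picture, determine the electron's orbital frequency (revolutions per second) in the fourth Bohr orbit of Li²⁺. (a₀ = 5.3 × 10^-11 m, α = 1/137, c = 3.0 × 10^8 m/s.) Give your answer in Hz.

9.2 × 10^14 Hz

r = n²a₀/Z = 2.8 × 10^-10 m, v = Zαc/n = 1.6 × 10^6 m/s
f = v/(2πr) = 9.2 × 10^14 Hz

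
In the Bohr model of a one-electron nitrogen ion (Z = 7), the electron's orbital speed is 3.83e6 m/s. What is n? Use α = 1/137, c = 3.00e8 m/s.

v_n = Zαc/n ⇒ n = Zαc/v = 7 × 0.00730 × 3.00e8 / 3.83e6 ≈ 4.00
n = 4

4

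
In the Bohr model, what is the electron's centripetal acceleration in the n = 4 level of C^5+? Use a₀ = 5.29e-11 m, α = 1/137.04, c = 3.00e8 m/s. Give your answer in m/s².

r = n²a₀/Z = 1.41e-10 m, v = Zαc/n = 3.28e6 m/s
a = v²/r = (3.28e6)² / 1.41e-10 = 7.64e22 m/s²

7.64e22 m/s²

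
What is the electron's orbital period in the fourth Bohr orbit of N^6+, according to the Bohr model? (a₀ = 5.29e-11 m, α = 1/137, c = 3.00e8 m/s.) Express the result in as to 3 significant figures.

198 as

r = n²a₀/Z = 4²·5.29e-11/7 = 1.21e-10 m
v = Zαc/n = 7·0.00730·3.00e8/4 = 3.83e6 m/s
T = 2πr/v = 1.98e-16 s = 198 as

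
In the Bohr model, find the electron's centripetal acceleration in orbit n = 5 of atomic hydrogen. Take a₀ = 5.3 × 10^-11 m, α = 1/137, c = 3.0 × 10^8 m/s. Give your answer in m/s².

r = n²a₀/Z = 1.3 × 10^-9 m, v = Zαc/n = 4.4 × 10^5 m/s
a = v²/r = (4.4 × 10^5)² / 1.3 × 10^-9 = 1.4 × 10^20 m/s²

1.4 × 10^20 m/s²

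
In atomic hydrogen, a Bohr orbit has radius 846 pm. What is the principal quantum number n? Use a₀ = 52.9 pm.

r_n = n²a₀/Z ⇒ n² = rZ/a₀ = 846 × 1 / 52.9 ≈ 15.99
n = 4

4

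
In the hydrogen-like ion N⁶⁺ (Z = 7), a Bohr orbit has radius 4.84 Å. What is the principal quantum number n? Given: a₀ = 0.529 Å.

8

r_n = n²a₀/Z ⇒ n² = rZ/a₀ = 4.84 × 7 / 0.529 ≈ 64.05
n = 8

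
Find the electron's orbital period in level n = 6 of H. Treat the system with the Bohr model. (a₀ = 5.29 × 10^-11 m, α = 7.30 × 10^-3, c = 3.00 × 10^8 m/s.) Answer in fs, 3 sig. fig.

32.8 fs

r = n²a₀/Z = 6²·5.29 × 10^-11/1 = 1.90 × 10^-9 m
v = Zαc/n = 1·0.00730·3.00 × 10^8/6 = 3.65 × 10^5 m/s
T = 2πr/v = 3.28 × 10^-14 s = 32.8 fs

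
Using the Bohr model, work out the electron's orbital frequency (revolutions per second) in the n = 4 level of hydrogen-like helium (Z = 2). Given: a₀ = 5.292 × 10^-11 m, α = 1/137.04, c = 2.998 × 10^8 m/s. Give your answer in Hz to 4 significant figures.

4.112 × 10^14 Hz

r = n²a₀/Z = 4.234 × 10^-10 m, v = Zαc/n = 1.094 × 10^6 m/s
f = v/(2πr) = 4.112 × 10^14 Hz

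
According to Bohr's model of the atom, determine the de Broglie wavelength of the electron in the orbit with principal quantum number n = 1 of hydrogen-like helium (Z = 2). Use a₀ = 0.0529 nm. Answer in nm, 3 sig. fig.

The Bohr quantisation condition is nλ = 2πr_n.
r_n = n²a₀/Z = 0.0265 nm
λ = 2πr_n/n = 2π·0.0265/1 = 0.166 nm

0.166 nm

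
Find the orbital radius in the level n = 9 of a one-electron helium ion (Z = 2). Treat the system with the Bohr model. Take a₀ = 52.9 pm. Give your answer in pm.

r_n = n²a₀/Z = 9² × 52.9 / 2
    = 81 × 52.9 / 2 = 2140 pm

2140 pm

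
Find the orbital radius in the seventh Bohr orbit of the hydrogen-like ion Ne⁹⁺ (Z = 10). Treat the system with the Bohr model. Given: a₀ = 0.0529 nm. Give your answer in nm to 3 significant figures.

r_n = n²a₀/Z = 7² × 0.0529 / 10
    = 49 × 0.0529 / 10 = 0.259 nm

0.259 nm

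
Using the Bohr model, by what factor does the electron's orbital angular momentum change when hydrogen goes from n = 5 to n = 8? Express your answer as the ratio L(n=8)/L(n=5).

8/5

L = nℏ depends only on n, so L ∝ n.
L(n=8)/L(n=5) = (8/5)^1 = 8/5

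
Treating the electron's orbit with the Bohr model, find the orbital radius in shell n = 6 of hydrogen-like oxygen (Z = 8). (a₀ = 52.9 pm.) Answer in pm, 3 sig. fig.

238 pm

r_n = n²a₀/Z = 6² × 52.9 / 8
    = 36 × 52.9 / 8 = 238 pm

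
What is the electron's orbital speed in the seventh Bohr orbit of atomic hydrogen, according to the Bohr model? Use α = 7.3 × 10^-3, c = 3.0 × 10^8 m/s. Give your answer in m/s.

3.1 × 10^5 m/s

v_n = Zαc/n = 1 × 0.0073 × 3.0 × 10^8 / 7
    = 3.1 × 10^5 m/s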